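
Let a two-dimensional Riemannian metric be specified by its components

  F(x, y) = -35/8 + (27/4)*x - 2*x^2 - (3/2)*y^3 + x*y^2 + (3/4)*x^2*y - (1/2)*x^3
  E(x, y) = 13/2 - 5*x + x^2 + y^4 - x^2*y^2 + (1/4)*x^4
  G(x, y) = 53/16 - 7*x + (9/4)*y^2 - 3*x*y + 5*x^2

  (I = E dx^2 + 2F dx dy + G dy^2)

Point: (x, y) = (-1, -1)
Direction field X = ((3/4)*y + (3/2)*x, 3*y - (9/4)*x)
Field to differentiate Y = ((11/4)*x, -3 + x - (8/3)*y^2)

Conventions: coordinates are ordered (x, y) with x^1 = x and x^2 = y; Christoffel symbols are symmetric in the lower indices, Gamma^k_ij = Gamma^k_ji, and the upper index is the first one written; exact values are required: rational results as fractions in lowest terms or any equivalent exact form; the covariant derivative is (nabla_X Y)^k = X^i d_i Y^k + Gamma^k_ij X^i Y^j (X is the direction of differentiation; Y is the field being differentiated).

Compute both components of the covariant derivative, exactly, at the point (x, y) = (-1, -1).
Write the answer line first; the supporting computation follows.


Answer: (nabla_X Y)^x = -53121/1274, (nabla_X Y)^y = -207335/5096

E = 51/4, F = -103/8, G = 233/16 at the point
E_x = -6, E_y = -2, F_x = 47/4, F_y = -7/4, G_x = -14, G_y = -3/2
EG - F^2 = 637/32;  g^inv = (32/637) * [[233/16, 103/8], [103/8, 51/4]]
first-kind symbols [ij,l] = (1/2)(d_i g_jl + d_j g_il - d_l g_ij): [xx,x] = E_x/2 = -3, [xx,y] = F_x - E_y/2 = 51/4, [xy,x] = E_y/2 = -1, [xy,y] = G_x/2 = -7, [yy,x] = F_y - G_x/2 = 21/4, [yy,y] = G_y/2 = -3/4
Gamma^x_ij = (G*[ij,x] - F*[ij,y])/(EG - F^2), Gamma^y_ij = (E*[ij,y] - F*[ij,x])/(EG - F^2)
Gamma_xxx = 3855/637, Gamma_xxy = -3350/637, Gamma_xyy = 4275/1274, Gamma_yxx = 3966/637, Gamma_yxy = -3268/637, Gamma_yyy = 1857/637
X = (-9/4, -3/4), Y = (-11/4, -20/3) at the point


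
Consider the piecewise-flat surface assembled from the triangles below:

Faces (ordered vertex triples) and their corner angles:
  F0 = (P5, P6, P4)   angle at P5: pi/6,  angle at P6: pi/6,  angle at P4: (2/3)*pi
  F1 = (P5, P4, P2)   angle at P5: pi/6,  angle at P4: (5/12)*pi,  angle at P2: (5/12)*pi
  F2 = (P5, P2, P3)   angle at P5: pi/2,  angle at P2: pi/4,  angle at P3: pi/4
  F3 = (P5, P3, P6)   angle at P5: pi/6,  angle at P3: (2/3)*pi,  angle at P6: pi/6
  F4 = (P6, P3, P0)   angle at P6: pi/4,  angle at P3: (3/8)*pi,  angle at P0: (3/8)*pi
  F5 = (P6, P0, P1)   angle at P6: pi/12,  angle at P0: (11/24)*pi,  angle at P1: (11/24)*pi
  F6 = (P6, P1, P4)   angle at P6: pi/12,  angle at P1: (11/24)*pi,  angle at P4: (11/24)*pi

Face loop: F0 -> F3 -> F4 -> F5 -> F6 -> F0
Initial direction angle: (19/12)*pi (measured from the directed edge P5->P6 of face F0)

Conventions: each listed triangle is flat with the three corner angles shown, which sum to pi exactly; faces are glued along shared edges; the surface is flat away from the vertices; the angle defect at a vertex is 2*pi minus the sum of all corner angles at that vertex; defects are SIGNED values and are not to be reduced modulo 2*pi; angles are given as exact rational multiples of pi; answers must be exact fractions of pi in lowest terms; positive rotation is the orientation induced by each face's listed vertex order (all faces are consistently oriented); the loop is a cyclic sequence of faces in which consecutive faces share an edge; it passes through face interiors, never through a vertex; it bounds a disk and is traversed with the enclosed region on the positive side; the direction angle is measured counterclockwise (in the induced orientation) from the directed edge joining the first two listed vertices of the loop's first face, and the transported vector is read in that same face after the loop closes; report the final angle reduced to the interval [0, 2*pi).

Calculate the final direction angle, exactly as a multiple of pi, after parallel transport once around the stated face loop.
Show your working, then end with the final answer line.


enclosed vertex P6: corner angles sum to (3/4)*pi, defect = 2*pi - (3/4)*pi = (5/4)*pi
holonomy = initial angle + sum of enclosed defects (mod 2*pi), positive in the induced orientation
final angle = (19/12)*pi + (5/4)*pi = (5/6)*pi (mod 2*pi)

Answer: final direction angle = (5/6)*pi


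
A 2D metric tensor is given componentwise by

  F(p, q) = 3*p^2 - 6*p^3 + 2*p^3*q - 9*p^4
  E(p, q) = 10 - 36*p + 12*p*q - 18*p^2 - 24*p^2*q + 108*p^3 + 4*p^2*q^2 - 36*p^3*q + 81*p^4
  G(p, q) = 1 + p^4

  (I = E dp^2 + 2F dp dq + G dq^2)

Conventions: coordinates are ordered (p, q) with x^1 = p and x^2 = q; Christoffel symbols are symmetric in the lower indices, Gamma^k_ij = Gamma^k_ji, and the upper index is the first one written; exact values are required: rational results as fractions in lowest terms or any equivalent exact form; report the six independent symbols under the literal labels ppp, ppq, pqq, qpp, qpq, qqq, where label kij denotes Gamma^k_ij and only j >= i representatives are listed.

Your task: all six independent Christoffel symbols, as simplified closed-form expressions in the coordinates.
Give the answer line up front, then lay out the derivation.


Answer: Gamma_ppp = (81*p^3 - 27*p^2*q + 81*p^2 + 2*p*q^2 - 12*p*q - 9*p + 3*q - 9)/(41*p^4 - 18*p^3*q + 54*p^3 + 2*p^2*q^2 - 12*p^2*q - 9*p^2 + 6*p*q - 18*p + 5), Gamma_ppq = (-9*p^3 + 2*p^2*q - 6*p^2 + 3*p)/(41*p^4 - 18*p^3*q + 54*p^3 + 2*p^2*q^2 - 12*p^2*q - 9*p^2 + 6*p*q - 18*p + 5), Gamma_pqq = 0, Gamma_qpp = (-9*p^3 + p^2*q - 3*p^2)/(41*p^4 - 18*p^3*q + 54*p^3 + 2*p^2*q^2 - 12*p^2*q - 9*p^2 + 6*p*q - 18*p + 5), Gamma_qpq = p^3/(41*p^4 - 18*p^3*q + 54*p^3 + 2*p^2*q^2 - 12*p^2*q - 9*p^2 + 6*p*q - 18*p + 5), Gamma_qqq = 0

E = 10 - 36*p + 12*p*q - 18*p^2 - 24*p^2*q + 108*p^3 + 4*p^2*q^2 - 36*p^3*q + 81*p^4; F = 3*p^2 - 6*p^3 + 2*p^3*q - 9*p^4; G = 1 + p^4
Gamma^k_ij = (1/2) g^{kl} (d_i g_jl + d_j g_il - d_l g_ij), with g^inv = (1/(EG-F^2)) [[G, -F], [-F, E]]
first partials: E_p = -36 + 12*q - 36*p - 48*p*q + 324*p^2 + 8*p*q^2 - 108*p^2*q + 324*p^3, E_q = 12*p - 24*p^2 + 8*p^2*q - 36*p^3, F_p = 6*p - 18*p^2 + 6*p^2*q - 36*p^3, F_q = 2*p^3, G_p = 4*p^3, G_q = 0
D = EG - F^2 = 10 - 36*p + 12*p*q - 18*p^2 - 24*p^2*q + 108*p^3 + 4*p^2*q^2 - 36*p^3*q + 82*p^4
expanded: Gamma^p_pp = (G E_p - 2F F_p + F E_q)/(2D), Gamma^p_pq = (G E_q - F G_p)/(2D), Gamma^p_qq = (2G F_q - G G_p - F G_q)/(2D), Gamma^q_pp = (2E F_p - E E_q - F E_p)/(2D), Gamma^q_pq = (E G_p - F E_q)/(2D), Gamma^q_qq = (E G_q - 2F F_q + F G_p)/(2D); substitute and cancel common factors


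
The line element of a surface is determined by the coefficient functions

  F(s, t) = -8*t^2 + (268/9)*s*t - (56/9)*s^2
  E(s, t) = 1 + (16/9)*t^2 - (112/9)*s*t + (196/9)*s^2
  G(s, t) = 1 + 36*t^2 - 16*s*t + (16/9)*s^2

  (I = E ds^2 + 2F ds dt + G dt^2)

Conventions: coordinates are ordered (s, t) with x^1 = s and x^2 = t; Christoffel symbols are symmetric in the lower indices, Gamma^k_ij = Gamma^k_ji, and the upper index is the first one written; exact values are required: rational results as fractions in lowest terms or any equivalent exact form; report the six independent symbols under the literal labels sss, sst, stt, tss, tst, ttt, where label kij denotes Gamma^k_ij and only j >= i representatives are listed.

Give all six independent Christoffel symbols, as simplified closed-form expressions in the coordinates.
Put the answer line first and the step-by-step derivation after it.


Answer: Gamma_sss = (196*s - 56*t)/(212*s^2 - 256*s*t + 340*t^2 + 9), Gamma_sst = (-56*s + 16*t)/(212*s^2 - 256*s*t + 340*t^2 + 9), Gamma_stt = (252*s - 72*t)/(212*s^2 - 256*s*t + 340*t^2 + 9), Gamma_tss = (-56*s + 252*t)/(212*s^2 - 256*s*t + 340*t^2 + 9), Gamma_tst = (16*s - 72*t)/(212*s^2 - 256*s*t + 340*t^2 + 9), Gamma_ttt = (-72*s + 324*t)/(212*s^2 - 256*s*t + 340*t^2 + 9)

E = 1 + (16/9)*t^2 - (112/9)*s*t + (196/9)*s^2; F = -8*t^2 + (268/9)*s*t - (56/9)*s^2; G = 1 + 36*t^2 - 16*s*t + (16/9)*s^2
Gamma^k_ij = (1/2) g^{kl} (d_i g_jl + d_j g_il - d_l g_ij), with g^inv = (1/(EG-F^2)) [[G, -F], [-F, E]]
first partials: E_s = -(112/9)*t + (392/9)*s, E_t = (32/9)*t - (112/9)*s, F_s = (268/9)*t - (112/9)*s, F_t = -16*t + (268/9)*s, G_s = -16*t + (32/9)*s, G_t = 72*t - 16*s
D = EG - F^2 = 1 + (340/9)*t^2 - (256/9)*s*t + (212/9)*s^2
expanded: Gamma^s_ss = (G E_s - 2F F_s + F E_t)/(2D), Gamma^s_st = (G E_t - F G_s)/(2D), Gamma^s_tt = (2G F_t - G G_s - F G_t)/(2D), Gamma^t_ss = (2E F_s - E E_t - F E_s)/(2D), Gamma^t_st = (E G_s - F E_t)/(2D), Gamma^t_tt = (E G_t - 2F F_t + F G_s)/(2D); substitute and cancel common factors


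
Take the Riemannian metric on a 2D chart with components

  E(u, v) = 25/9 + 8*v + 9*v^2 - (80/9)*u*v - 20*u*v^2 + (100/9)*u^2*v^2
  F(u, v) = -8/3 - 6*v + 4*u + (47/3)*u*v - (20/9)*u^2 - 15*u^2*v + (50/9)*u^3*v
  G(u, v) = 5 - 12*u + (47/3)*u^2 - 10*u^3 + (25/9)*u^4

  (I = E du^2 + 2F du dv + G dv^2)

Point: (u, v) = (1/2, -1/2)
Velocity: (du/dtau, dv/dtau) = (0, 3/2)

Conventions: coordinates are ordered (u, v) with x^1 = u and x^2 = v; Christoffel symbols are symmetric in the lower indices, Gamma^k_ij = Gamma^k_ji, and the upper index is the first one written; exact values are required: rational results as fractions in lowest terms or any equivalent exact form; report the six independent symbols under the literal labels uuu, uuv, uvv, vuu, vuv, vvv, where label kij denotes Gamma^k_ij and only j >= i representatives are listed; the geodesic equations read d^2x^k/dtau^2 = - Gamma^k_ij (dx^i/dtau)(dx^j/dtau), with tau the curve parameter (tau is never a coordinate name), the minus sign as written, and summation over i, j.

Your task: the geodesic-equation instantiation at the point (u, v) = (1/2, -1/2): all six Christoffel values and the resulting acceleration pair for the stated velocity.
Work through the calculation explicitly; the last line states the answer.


E = 13/9, F = -11/18, G = 265/144 at the point
E_u = 20/9, E_v = 16/9, F_u = -23/36, F_v = -11/9, G_u = -22/9, G_v = 0
EG - F^2 = 329/144;  g^inv = (144/329) * [[265/144, 11/18], [11/18, 13/9]]
first-kind symbols [ij,l] = (1/2)(d_i g_jl + d_j g_il - d_l g_ij): [uu,u] = E_u/2 = 10/9, [uu,v] = F_u - E_v/2 = -55/36, [uv,u] = E_v/2 = 8/9, [uv,v] = G_u/2 = -11/9, [vv,u] = F_v - G_u/2 = 0, [vv,v] = G_v/2 = 0
Gamma^u_ij = (G*[ij,u] - F*[ij,v])/(EG - F^2), Gamma^v_ij = (E*[ij,v] - F*[ij,u])/(EG - F^2)
Gamma_uuu = 160/329, Gamma_uuv = 128/329, Gamma_uvv = 0, Gamma_vuu = -220/329, Gamma_vuv = -176/329, Gamma_vvv = 0
d^2u/dtau^2 = -(Gamma_uuu*(0)^2 + 2*Gamma_uuv*(0)*(3/2) + Gamma_uvv*(3/2)^2) = 0
d^2v/dtau^2 = -(Gamma_vuu*(0)^2 + 2*Gamma_vuv*(0)*(3/2) + Gamma_vvv*(3/2)^2) = 0

Answer: Gamma_uuu = 160/329, Gamma_uuv = 128/329, Gamma_uvv = 0, Gamma_vuu = -220/329, Gamma_vuv = -176/329, Gamma_vvv = 0; accelerations (d^2u/dtau^2, d^2v/dtau^2) = (0, 0)


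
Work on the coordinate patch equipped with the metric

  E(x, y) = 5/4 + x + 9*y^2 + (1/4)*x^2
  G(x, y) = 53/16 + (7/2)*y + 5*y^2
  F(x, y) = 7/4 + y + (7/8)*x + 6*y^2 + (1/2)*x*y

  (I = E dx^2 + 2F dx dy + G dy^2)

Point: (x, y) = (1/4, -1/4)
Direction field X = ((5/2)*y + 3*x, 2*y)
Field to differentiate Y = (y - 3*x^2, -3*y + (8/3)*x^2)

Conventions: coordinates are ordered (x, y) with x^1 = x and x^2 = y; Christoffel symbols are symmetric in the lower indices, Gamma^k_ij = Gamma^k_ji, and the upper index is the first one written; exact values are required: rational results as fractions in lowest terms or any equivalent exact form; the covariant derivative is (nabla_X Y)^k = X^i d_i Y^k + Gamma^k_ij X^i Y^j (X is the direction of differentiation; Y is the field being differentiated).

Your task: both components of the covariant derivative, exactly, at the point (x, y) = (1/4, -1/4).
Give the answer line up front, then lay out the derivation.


Answer: (nabla_X Y)^x = 1/64, (nabla_X Y)^y = 8417/8448

E = 133/64, F = 33/16, G = 11/4 at the point
E_x = 9/8, E_y = -9/2, F_x = 3/4, F_y = -15/8, G_x = 0, G_y = 1
EG - F^2 = 187/128;  g^inv = (128/187) * [[11/4, -33/16], [-33/16, 133/64]]
first-kind symbols [ij,l] = (1/2)(d_i g_jl + d_j g_il - d_l g_ij): [xx,x] = E_x/2 = 9/16, [xx,y] = F_x - E_y/2 = 3, [xy,x] = E_y/2 = -9/4, [xy,y] = G_x/2 = 0, [yy,x] = F_y - G_x/2 = -15/8, [yy,y] = G_y/2 = 1/2
Gamma^x_ij = (G*[ij,x] - F*[ij,y])/(EG - F^2), Gamma^y_ij = (E*[ij,y] - F*[ij,x])/(EG - F^2)
Gamma_xxx = -54/17, Gamma_xxy = -72/17, Gamma_xyy = -72/17, Gamma_yxx = 1299/374, Gamma_yxy = 54/17, Gamma_yyy = 628/187
X = (1/8, -1/2), Y = (-7/16, 11/12) at the point


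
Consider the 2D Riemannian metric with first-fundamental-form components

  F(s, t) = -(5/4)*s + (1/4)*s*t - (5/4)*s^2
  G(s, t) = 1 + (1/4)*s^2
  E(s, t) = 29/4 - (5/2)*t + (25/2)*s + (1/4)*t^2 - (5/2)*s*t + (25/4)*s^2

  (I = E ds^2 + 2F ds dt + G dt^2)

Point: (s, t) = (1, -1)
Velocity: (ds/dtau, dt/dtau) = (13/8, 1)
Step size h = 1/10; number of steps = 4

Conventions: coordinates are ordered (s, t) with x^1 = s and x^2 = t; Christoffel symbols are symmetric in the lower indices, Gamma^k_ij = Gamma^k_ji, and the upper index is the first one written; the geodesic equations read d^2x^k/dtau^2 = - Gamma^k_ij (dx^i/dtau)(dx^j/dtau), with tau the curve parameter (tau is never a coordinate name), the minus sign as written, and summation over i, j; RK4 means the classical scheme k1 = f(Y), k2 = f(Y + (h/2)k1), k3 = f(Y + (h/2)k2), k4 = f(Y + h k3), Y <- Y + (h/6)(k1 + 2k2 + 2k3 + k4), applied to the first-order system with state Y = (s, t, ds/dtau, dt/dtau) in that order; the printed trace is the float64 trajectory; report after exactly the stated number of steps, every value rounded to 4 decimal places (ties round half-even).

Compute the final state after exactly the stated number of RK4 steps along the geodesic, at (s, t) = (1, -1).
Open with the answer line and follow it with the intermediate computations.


Answer: s = 1.5940, t = -0.5944, ds/dtau = 1.3709, dt/dtau = 1.0265

f(Y) = (ds/dtau, dt/dtau, -Gamma^s_ij Y'^i Y'^j, -Gamma^t_ij Y'^i Y'^j) with the Gammas evaluated at the stage position; h = 0.100000; intermediate values shown to 6 dp
step 0: s = 1.0000, t = -1.0000, ds/dtau = 1.6250, dt/dtau = 1.0000
step 1:
  k1: at (s, t) = (1.000000, -1.000000), (ds/dtau, dt/dtau) = (1.625000, 1.000000); Gamma_sss = 0.436508, Gamma_sst = -0.087302, Gamma_stt = 0.000000, Gamma_tss = -0.039683, Gamma_tst = 0.007937, Gamma_ttt = 0.000000; k1 = (1.625000, 1.000000, -0.868924, 0.078993)
  k2: at (s, t) = (1.081250, -0.950000), (ds/dtau, dt/dtau) = (1.581554, 1.003950); Gamma_sss = 0.423319, Gamma_sst = -0.084664, Gamma_stt = 0.000000, Gamma_tss = -0.040305, Gamma_tst = 0.008061, Gamma_ttt = 0.000000; k2 = (1.581554, 1.003950, -0.789994, 0.075217)
  k3: at (s, t) = (1.079078, -0.949803), (ds/dtau, dt/dtau) = (1.585500, 1.003761); Gamma_sss = 0.423715, Gamma_sst = -0.084743, Gamma_stt = 0.000000, Gamma_tss = -0.040301, Gamma_tst = 0.008060, Gamma_ttt = 0.000000; k3 = (1.585500, 1.003761, -0.795408, 0.075654)
  k4: at (s, t) = (1.158550, -0.899624), (ds/dtau, dt/dtau) = (1.545459, 1.007565); Gamma_sss = 0.411547, Gamma_sst = -0.082309, Gamma_stt = 0.000000, Gamma_tss = -0.040779, Gamma_tst = 0.008156, Gamma_ttt = 0.000000; k4 = (1.545459, 1.007565, -0.726621, 0.071998)
  Y <- Y + (h/6)(k1 + 2k2 + 2k3 + k4): s = 1.1584, t = -0.8996, ds/dtau = 1.5456, dt/dtau = 1.0075
step 2:
  k1: at (s, t) = (1.158409, -0.899617), (ds/dtau, dt/dtau) = (1.545561, 1.007546); Gamma_sss = 0.411571, Gamma_sst = -0.082314, Gamma_stt = 0.000000, Gamma_tss = -0.040778, Gamma_tst = 0.008156, Gamma_ttt = 0.000000; k1 = (1.545561, 1.007546, -0.726781, 0.072009)
  k2: at (s, t) = (1.235687, -0.849240), (ds/dtau, dt/dtau) = (1.509222, 1.011146); Gamma_sss = 0.400410, Gamma_sst = -0.080082, Gamma_stt = 0.000000, Gamma_tss = -0.041137, Gamma_tst = 0.008227, Gamma_ttt = 0.000000; k2 = (1.509222, 1.011146, -0.667617, 0.068589)
  k3: at (s, t) = (1.233871, -0.849060), (ds/dtau, dt/dtau) = (1.512180, 1.010975); Gamma_sss = 0.400708, Gamma_sst = -0.080142, Gamma_stt = 0.000000, Gamma_tss = -0.041139, Gamma_tst = 0.008228, Gamma_ttt = 0.000000; k3 = (1.512180, 1.010975, -0.671257, 0.068915)
  k4: at (s, t) = (1.309627, -0.798519), (ds/dtau, dt/dtau) = (1.478435, 1.014437); Gamma_sss = 0.390334, Gamma_sst = -0.078067, Gamma_stt = 0.000000, Gamma_tss = -0.041403, Gamma_tst = 0.008281, Gamma_ttt = 0.000000; k4 = (1.478435, 1.014437, -0.619014, 0.065660)
  Y <- Y + (h/6)(k1 + 2k2 + 2k3 + k4): s = 1.3095, t = -0.7985, ds/dtau = 1.4785, dt/dtau = 1.0144
step 3:
  k1: at (s, t) = (1.309523, -0.798513), (ds/dtau, dt/dtau) = (1.478502, 1.014423); Gamma_sss = 0.390350, Gamma_sst = -0.078070, Gamma_stt = 0.000000, Gamma_tss = -0.041403, Gamma_tst = 0.008281, Gamma_ttt = 0.000000; k1 = (1.478502, 1.014423, -0.619110, 0.065667)
  k2: at (s, t) = (1.383448, -0.747792), (ds/dtau, dt/dtau) = (1.447546, 1.017707); Gamma_sss = 0.380750, Gamma_sst = -0.076150, Gamma_stt = 0.000000, Gamma_tss = -0.041591, Gamma_tst = 0.008318, Gamma_ttt = 0.000000; k2 = (1.447546, 1.017707, -0.573455, 0.062641)
  k3: at (s, t) = (1.381900, -0.747628), (ds/dtau, dt/dtau) = (1.449829, 1.017556); Gamma_sss = 0.380981, Gamma_sst = -0.076196, Gamma_stt = 0.000000, Gamma_tss = -0.041595, Gamma_tst = 0.008319, Gamma_ttt = 0.000000; k3 = (1.449829, 1.017556, -0.576001, 0.062888)
  k4: at (s, t) = (1.454506, -0.696758), (ds/dtau, dt/dtau) = (1.420902, 1.020712); Gamma_sss = 0.372001, Gamma_sst = -0.074400, Gamma_stt = 0.000000, Gamma_tss = -0.041720, Gamma_tst = 0.008344, Gamma_ttt = 0.000000; k4 = (1.420902, 1.020712, -0.535246, 0.060028)
  Y <- Y + (h/6)(k1 + 2k2 + 2k3 + k4): s = 1.4544, t = -0.6968, ds/dtau = 1.4209, dt/dtau = 1.0207
step 4:
  k1: at (s, t) = (1.454425, -0.696752), (ds/dtau, dt/dtau) = (1.420947, 1.020703); Gamma_sss = 0.372012, Gamma_sst = -0.074402, Gamma_stt = 0.000000, Gamma_tss = -0.041720, Gamma_tst = 0.008344, Gamma_ttt = 0.000000; k1 = (1.420947, 1.020703, -0.535305, 0.060033)
  k2: at (s, t) = (1.525473, -0.645717), (ds/dtau, dt/dtau) = (1.394182, 1.023704); Gamma_sss = 0.363643, Gamma_sst = -0.072729, Gamma_stt = 0.000000, Gamma_tss = -0.041793, Gamma_tst = 0.008359, Gamma_ttt = 0.000000; k2 = (1.394182, 1.023704, -0.499227, 0.057376)
  k3: at (s, t) = (1.524134, -0.645567), (ds/dtau, dt/dtau) = (1.395986, 1.023571); Gamma_sss = 0.363825, Gamma_sst = -0.072765, Gamma_stt = 0.000000, Gamma_tss = -0.041799, Gamma_tst = 0.008360, Gamma_ttt = 0.000000; k3 = (1.395986, 1.023571, -0.501067, 0.057567)
  k4: at (s, t) = (1.594024, -0.594395), (ds/dtau, dt/dtau) = (1.370841, 1.026459); Gamma_sss = 0.355955, Gamma_sst = -0.071191, Gamma_stt = 0.000000, Gamma_tss = -0.041830, Gamma_tst = 0.008366, Gamma_ttt = 0.000000; k4 = (1.370841, 1.026459, -0.468564, 0.055063)
  Y <- Y + (h/6)(k1 + 2k2 + 2k3 + k4): s = 1.5940, t = -0.5944, ds/dtau = 1.3709, dt/dtau = 1.0265


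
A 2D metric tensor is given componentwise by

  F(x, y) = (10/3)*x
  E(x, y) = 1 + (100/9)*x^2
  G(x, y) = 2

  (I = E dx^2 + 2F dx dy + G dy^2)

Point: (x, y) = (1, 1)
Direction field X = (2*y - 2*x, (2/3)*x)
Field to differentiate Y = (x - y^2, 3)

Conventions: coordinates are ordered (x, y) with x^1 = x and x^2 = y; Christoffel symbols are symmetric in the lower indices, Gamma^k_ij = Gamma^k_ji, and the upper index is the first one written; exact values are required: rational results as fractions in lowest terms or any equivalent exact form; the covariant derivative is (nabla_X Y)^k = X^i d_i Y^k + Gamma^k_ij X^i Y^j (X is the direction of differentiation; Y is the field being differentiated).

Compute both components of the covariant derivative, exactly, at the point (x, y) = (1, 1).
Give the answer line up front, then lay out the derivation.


Answer: (nabla_X Y)^x = -4/3, (nabla_X Y)^y = 0

E = 109/9, F = 10/3, G = 2 at the point
E_x = 200/9, E_y = 0, F_x = 10/3, F_y = 0, G_x = 0, G_y = 0
EG - F^2 = 118/9;  g^inv = (9/118) * [[2, -10/3], [-10/3, 109/9]]
first-kind symbols [ij,l] = (1/2)(d_i g_jl + d_j g_il - d_l g_ij): [xx,x] = E_x/2 = 100/9, [xx,y] = F_x - E_y/2 = 10/3, [xy,x] = E_y/2 = 0, [xy,y] = G_x/2 = 0, [yy,x] = F_y - G_x/2 = 0, [yy,y] = G_y/2 = 0
Gamma^x_ij = (G*[ij,x] - F*[ij,y])/(EG - F^2), Gamma^y_ij = (E*[ij,y] - F*[ij,x])/(EG - F^2)
Gamma_xxx = 50/59, Gamma_xxy = 0, Gamma_xyy = 0, Gamma_yxx = 15/59, Gamma_yxy = 0, Gamma_yyy = 0
X = (0, 2/3), Y = (0, 3) at the point


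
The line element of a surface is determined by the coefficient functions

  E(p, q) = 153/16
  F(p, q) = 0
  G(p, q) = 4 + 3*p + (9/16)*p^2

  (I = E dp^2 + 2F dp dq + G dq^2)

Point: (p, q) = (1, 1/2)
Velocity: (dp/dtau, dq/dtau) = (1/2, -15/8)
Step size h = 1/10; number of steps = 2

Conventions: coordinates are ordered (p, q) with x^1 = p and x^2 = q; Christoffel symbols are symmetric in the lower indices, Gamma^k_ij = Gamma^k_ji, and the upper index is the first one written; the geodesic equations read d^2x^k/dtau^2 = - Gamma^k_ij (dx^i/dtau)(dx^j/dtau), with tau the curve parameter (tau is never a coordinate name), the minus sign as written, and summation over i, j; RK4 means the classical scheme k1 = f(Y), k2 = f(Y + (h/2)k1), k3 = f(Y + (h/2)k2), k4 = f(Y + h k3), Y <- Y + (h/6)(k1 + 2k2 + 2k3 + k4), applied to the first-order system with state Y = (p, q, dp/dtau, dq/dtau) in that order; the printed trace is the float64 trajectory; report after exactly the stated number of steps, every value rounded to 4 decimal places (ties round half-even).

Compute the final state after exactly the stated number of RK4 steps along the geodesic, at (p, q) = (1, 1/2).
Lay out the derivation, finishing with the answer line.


f(Y) = (dp/dtau, dq/dtau, -Gamma^p_ij Y'^i Y'^j, -Gamma^q_ij Y'^i Y'^j) with the Gammas evaluated at the stage position; h = 0.100000; intermediate values shown to 6 dp
step 0: p = 1.0000, q = 0.5000, dp/dtau = 0.5000, dq/dtau = -1.8750
step 1:
  k1: at (p, q) = (1.000000, 0.500000), (dp/dtau, dq/dtau) = (0.500000, -1.875000); Gamma_ppp = 0.000000, Gamma_ppq = 0.000000, Gamma_pqq = -0.215686, Gamma_qpp = 0.000000, Gamma_qpq = 0.272727, Gamma_qqq = 0.000000; k1 = (0.500000, -1.875000, 0.758272, 0.511364)
  k2: at (p, q) = (1.025000, 0.406250), (dp/dtau, dq/dtau) = (0.537914, -1.849432); Gamma_ppp = 0.000000, Gamma_ppq = 0.000000, Gamma_pqq = -0.217157, Gamma_qpp = 0.000000, Gamma_qpq = 0.270880, Gamma_qqq = 0.000000; k2 = (0.537914, -1.849432, 0.742763, 0.538962)
  k3: at (p, q) = (1.026896, 0.407528), (dp/dtau, dq/dtau) = (0.537138, -1.848052); Gamma_ppp = 0.000000, Gamma_ppq = 0.000000, Gamma_pqq = -0.217268, Gamma_qpp = 0.000000, Gamma_qpq = 0.270741, Gamma_qqq = 0.000000; k3 = (0.537138, -1.848052, 0.742036, 0.537508)
  k4: at (p, q) = (1.053714, 0.315195), (dp/dtau, dq/dtau) = (0.574204, -1.821249); Gamma_ppp = 0.000000, Gamma_ppq = 0.000000, Gamma_pqq = -0.218846, Gamma_qpp = 0.000000, Gamma_qpq = 0.268790, Gamma_qqq = 0.000000; k4 = (0.574204, -1.821249, 0.725901, 0.562183)
  Y <- Y + (h/6)(k1 + 2k2 + 2k3 + k4): p = 1.0537, q = 0.3151, dp/dtau = 0.5742, dq/dtau = -1.8212
step 2:
  k1: at (p, q) = (1.053738, 0.315146), (dp/dtau, dq/dtau) = (0.574230, -1.821225); Gamma_ppp = 0.000000, Gamma_ppq = 0.000000, Gamma_pqq = -0.218847, Gamma_qpp = 0.000000, Gamma_qpq = 0.268788, Gamma_qqq = 0.000000; k1 = (0.574230, -1.821225, 0.725886, 0.562198)
  k2: at (p, q) = (1.082450, 0.224085), (dp/dtau, dq/dtau) = (0.610524, -1.793115); Gamma_ppp = 0.000000, Gamma_ppq = 0.000000, Gamma_pqq = -0.220536, Gamma_qpp = 0.000000, Gamma_qpq = 0.266730, Gamma_qqq = 0.000000; k2 = (0.610524, -1.793115, 0.709082, 0.583999)
  k3: at (p, q) = (1.084265, 0.225491), (dp/dtau, dq/dtau) = (0.609684, -1.792025); Gamma_ppp = 0.000000, Gamma_ppq = 0.000000, Gamma_pqq = -0.220643, Gamma_qpp = 0.000000, Gamma_qpq = 0.266600, Gamma_qqq = 0.000000; k3 = (0.609684, -1.792025, 0.708563, 0.582558)
  k4: at (p, q) = (1.114707, 0.135944), (dp/dtau, dq/dtau) = (0.645086, -1.762969); Gamma_ppp = 0.000000, Gamma_ppq = 0.000000, Gamma_pqq = -0.222434, Gamma_qpp = 0.000000, Gamma_qpq = 0.264454, Gamma_qqq = 0.000000; k4 = (0.645086, -1.762969, 0.691338, 0.601510)
  Y <- Y + (h/6)(k1 + 2k2 + 2k3 + k4): p = 1.1147, q = 0.1359, dp/dtau = 0.6451, dq/dtau = -1.7629

Answer: p = 1.1147, q = 0.1359, dp/dtau = 0.6451, dq/dtau = -1.7629


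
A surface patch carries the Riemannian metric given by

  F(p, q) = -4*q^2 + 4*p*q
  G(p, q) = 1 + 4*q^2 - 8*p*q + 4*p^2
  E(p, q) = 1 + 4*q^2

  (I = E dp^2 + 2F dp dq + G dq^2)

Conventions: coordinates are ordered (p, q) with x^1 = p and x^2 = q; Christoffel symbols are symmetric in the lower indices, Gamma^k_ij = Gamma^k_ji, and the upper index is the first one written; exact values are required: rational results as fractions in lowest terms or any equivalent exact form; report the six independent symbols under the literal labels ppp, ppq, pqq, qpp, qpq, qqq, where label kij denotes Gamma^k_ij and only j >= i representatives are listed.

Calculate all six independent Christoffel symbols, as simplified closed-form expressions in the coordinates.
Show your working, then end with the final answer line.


E = 1 + 4*q^2; F = -4*q^2 + 4*p*q; G = 1 + 4*q^2 - 8*p*q + 4*p^2
Gamma^k_ij = (1/2) g^{kl} (d_i g_jl + d_j g_il - d_l g_ij), with g^inv = (1/(EG-F^2)) [[G, -F], [-F, E]]
first partials: E_p = 0, E_q = 8*q, F_p = 4*q, F_q = -8*q + 4*p, G_p = -8*q + 8*p, G_q = 8*q - 8*p
D = EG - F^2 = 1 + 8*q^2 - 8*p*q + 4*p^2
expanded: Gamma^p_pp = (G E_p - 2F F_p + F E_q)/(2D), Gamma^p_pq = (G E_q - F G_p)/(2D), Gamma^p_qq = (2G F_q - G G_p - F G_q)/(2D), Gamma^q_pp = (2E F_p - E E_q - F E_p)/(2D), Gamma^q_pq = (E G_p - F E_q)/(2D), Gamma^q_qq = (E G_q - 2F F_q + F G_p)/(2D); substitute and cancel common factors

Answer: Gamma_ppp = 0, Gamma_ppq = 4*q/(4*p^2 - 8*p*q + 8*q^2 + 1), Gamma_pqq = -4*q/(4*p^2 - 8*p*q + 8*q^2 + 1), Gamma_qpp = 0, Gamma_qpq = (4*p - 4*q)/(4*p^2 - 8*p*q + 8*q^2 + 1), Gamma_qqq = (-4*p + 4*q)/(4*p^2 - 8*p*q + 8*q^2 + 1)


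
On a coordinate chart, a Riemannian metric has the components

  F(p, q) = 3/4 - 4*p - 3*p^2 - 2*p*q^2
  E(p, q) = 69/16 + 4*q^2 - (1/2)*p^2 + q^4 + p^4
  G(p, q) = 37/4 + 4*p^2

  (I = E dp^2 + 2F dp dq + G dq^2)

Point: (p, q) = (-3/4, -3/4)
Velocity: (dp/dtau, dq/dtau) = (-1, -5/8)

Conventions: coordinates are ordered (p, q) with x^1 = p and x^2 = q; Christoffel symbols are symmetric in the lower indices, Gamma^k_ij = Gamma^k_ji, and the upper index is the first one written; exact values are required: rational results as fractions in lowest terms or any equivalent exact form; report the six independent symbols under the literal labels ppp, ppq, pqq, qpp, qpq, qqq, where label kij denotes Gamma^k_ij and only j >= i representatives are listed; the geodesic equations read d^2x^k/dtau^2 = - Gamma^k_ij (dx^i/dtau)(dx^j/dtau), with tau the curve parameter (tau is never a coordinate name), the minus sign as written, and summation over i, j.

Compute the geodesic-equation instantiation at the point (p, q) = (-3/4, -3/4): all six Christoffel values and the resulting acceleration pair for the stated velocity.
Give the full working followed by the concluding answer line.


E = 885/128, F = 93/32, G = 23/2 at the point
E_p = -15/16, E_q = -123/16, F_p = -5/8, F_q = -9/4, G_p = -6, G_q = 0
EG - F^2 = 72771/1024;  g^inv = (1024/72771) * [[23/2, -93/32], [-93/32, 885/128]]
first-kind symbols [ij,l] = (1/2)(d_i g_jl + d_j g_il - d_l g_ij): [pp,p] = E_p/2 = -15/32, [pp,q] = F_p - E_q/2 = 103/32, [pq,p] = E_q/2 = -123/32, [pq,q] = G_p/2 = -3, [qq,p] = F_q - G_p/2 = 3/4, [qq,q] = G_q/2 = 0
Gamma^p_ij = (G*[ij,p] - F*[ij,q])/(EG - F^2), Gamma^q_ij = (E*[ij,q] - F*[ij,p])/(EG - F^2)
Gamma_ppp = -5033/24257, Gamma_ppq = -12112/24257, Gamma_pqq = 2944/24257, Gamma_qpp = 32245/97028, Gamma_qpq = -3267/24257, Gamma_qqq = -744/24257
d^2p/dtau^2 = -(Gamma_ppp*(-1)^2 + 2*Gamma_ppq*(-1)*(-5/8) + Gamma_pqq*(-5/8)^2) = 19023/24257
d^2q/dtau^2 = -(Gamma_qpp*(-1)^2 + 2*Gamma_qpq*(-1)*(-5/8) + Gamma_qqq*(-5/8)^2) = -29495/194056

Answer: Gamma_ppp = -5033/24257, Gamma_ppq = -12112/24257, Gamma_pqq = 2944/24257, Gamma_qpp = 32245/97028, Gamma_qpq = -3267/24257, Gamma_qqq = -744/24257; accelerations (d^2p/dtau^2, d^2q/dtau^2) = (19023/24257, -29495/194056)


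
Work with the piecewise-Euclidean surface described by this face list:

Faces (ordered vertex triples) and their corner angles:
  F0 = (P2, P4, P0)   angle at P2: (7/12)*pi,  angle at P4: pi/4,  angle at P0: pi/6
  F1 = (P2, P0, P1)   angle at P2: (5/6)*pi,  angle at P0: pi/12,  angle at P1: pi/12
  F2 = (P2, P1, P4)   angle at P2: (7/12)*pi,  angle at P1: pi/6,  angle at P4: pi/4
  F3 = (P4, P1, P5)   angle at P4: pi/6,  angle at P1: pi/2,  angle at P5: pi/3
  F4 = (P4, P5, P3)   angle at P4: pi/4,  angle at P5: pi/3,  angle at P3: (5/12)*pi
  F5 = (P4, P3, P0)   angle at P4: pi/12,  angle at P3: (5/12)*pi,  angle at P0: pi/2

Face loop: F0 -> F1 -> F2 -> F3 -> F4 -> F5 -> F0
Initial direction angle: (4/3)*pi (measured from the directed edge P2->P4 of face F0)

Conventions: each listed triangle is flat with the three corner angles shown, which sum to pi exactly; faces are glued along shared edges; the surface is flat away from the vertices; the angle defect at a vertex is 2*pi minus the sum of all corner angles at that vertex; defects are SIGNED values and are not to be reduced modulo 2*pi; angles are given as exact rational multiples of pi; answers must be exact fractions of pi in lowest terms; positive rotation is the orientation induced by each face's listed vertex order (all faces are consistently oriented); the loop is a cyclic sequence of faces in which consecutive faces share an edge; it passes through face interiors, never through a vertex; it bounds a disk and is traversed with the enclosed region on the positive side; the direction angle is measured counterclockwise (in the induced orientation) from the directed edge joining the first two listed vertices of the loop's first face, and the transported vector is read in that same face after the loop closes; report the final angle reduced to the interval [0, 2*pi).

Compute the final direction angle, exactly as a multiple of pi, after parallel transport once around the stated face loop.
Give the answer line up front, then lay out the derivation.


Answer: final direction angle = pi/3

enclosed vertex P2: corner angles sum to 2*pi, defect = 2*pi - 2*pi = 0
enclosed vertex P4: corner angles sum to pi, defect = 2*pi - pi = pi
the rotation equals the total enclosed defect, so the final angle is initial + defects (mod 2*pi)
final angle = (4/3)*pi + pi = pi/3 (mod 2*pi)


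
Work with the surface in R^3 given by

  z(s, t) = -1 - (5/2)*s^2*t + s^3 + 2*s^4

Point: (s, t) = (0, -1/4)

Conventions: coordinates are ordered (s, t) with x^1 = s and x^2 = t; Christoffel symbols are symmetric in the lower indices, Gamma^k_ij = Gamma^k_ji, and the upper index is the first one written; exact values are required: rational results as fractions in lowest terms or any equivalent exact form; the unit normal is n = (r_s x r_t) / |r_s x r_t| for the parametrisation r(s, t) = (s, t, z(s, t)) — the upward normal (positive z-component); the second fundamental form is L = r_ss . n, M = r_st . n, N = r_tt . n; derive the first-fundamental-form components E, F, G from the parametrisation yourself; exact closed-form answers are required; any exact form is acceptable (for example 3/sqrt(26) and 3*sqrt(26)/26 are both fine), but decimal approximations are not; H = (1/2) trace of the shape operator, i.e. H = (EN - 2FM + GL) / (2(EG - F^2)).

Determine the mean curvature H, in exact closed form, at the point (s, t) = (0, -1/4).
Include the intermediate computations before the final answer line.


z_s = 0, z_t = 0, z_ss = 5/4, z_st = 0, z_tt = 0
E = 1, F = 0, G = 1; answer radicand W^2 = 1
unnormalised second-form numerators: l = 5/4, m = 0, n = 0; L = l/sqrt(1), and similarly M = m/sqrt(W^2), N = n/sqrt(W^2)
H = (E*n - 2*F*m + G*l) / (2*(EG - F^2)*sqrt(W^2)); E*n - 2*F*m + G*l = 5/4, EG - F^2 = 1, so H = (5/8)/sqrt(1)

Answer: H = 5/8


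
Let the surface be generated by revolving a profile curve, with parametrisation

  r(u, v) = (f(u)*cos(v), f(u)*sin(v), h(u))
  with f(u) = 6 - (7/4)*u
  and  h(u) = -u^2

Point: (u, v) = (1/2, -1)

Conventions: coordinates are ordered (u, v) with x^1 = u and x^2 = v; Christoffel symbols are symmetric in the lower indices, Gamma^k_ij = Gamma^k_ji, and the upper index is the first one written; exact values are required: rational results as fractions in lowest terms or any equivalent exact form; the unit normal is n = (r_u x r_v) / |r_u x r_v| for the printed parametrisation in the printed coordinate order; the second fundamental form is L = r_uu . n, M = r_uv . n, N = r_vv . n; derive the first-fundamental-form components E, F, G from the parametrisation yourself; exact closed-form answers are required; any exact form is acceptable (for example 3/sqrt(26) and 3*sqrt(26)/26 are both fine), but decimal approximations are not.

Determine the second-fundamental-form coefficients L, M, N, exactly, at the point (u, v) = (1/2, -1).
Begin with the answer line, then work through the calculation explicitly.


Answer: L = 14*sqrt(65)/65, M = 0, N = -41*sqrt(65)/130

f = 41/8, f' = -7/4, f'' = 0, h' = -1, h'' = -2
E = 65/16, F = 0, G = 1681/64; answer radicand W^2 = 65/16
unnormalised second-form numerators: l = 7/2, m = 0, n = -41/8; L = l/sqrt(65/16), and similarly M = m/sqrt(W^2), N = n/sqrt(W^2)


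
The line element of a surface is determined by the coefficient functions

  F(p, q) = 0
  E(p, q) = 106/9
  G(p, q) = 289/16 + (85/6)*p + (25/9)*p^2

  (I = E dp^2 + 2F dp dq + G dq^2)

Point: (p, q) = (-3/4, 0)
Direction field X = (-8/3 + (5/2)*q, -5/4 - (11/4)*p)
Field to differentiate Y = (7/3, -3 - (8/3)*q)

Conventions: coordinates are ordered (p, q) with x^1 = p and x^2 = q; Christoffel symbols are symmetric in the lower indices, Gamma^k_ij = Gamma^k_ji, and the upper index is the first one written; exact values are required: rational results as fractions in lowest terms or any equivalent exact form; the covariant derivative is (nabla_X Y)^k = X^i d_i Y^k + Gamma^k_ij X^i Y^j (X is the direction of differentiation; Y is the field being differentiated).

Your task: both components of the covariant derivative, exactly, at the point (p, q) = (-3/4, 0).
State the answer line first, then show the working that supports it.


Answer: (nabla_X Y)^p = 1755/1696, (nabla_X Y)^q = 1439/432

E = 106/9, F = 0, G = 9 at the point
E_p = 0, E_q = 0, F_p = 0, F_q = 0, G_p = 10, G_q = 0
EG - F^2 = 106;  g^inv = (1/106) * [[9, 0], [0, 106/9]]
first-kind symbols [ij,l] = (1/2)(d_i g_jl + d_j g_il - d_l g_ij): [pp,p] = E_p/2 = 0, [pp,q] = F_p - E_q/2 = 0, [pq,p] = E_q/2 = 0, [pq,q] = G_p/2 = 5, [qq,p] = F_q - G_p/2 = -5, [qq,q] = G_q/2 = 0
Gamma^p_ij = (G*[ij,p] - F*[ij,q])/(EG - F^2), Gamma^q_ij = (E*[ij,q] - F*[ij,p])/(EG - F^2)
Gamma_ppp = 0, Gamma_ppq = 0, Gamma_pqq = -45/106, Gamma_qpp = 0, Gamma_qpq = 5/9, Gamma_qqq = 0
X = (-8/3, 13/16), Y = (7/3, -3) at the point


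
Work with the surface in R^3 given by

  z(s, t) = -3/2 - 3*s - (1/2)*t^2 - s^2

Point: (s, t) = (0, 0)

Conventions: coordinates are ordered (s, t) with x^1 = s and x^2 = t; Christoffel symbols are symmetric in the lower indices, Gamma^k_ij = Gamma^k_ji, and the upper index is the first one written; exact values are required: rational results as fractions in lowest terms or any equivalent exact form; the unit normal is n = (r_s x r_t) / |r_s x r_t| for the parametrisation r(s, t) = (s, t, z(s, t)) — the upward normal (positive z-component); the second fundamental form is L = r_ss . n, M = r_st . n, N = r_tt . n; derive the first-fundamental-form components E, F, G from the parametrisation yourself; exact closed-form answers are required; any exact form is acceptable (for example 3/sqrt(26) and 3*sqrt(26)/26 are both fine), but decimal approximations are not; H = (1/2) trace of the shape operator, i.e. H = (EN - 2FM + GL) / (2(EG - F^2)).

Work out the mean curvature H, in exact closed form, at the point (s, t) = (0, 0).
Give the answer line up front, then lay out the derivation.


Answer: H = -3*sqrt(10)/50

z_s = -3, z_t = 0, z_ss = -2, z_st = 0, z_tt = -1
E = 10, F = 0, G = 1; answer radicand W^2 = 10
unnormalised second-form numerators: l = -2, m = 0, n = -1; L = l/sqrt(10), and similarly M = m/sqrt(W^2), N = n/sqrt(W^2)
H = (E*n - 2*F*m + G*l) / (2*(EG - F^2)*sqrt(W^2)); E*n - 2*F*m + G*l = -12, EG - F^2 = 10, so H = (-3/5)/sqrt(10)


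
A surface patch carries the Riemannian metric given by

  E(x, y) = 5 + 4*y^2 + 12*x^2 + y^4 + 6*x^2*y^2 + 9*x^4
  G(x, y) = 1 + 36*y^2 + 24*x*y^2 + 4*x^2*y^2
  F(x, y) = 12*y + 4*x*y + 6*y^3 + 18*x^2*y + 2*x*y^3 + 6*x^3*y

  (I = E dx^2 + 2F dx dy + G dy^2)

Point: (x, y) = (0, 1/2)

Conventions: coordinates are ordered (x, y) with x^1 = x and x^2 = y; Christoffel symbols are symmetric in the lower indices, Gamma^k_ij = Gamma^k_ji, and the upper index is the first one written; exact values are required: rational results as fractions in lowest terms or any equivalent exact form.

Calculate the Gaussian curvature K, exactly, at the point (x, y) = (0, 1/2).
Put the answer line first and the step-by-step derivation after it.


Answer: K = -256/58081

E = 97/16, F = 27/4, G = 10, EG - F^2 = 241/16 at the point
E_x = 0, E_y = 9/2, F_x = 9/4, F_y = 33/2, G_x = 6, G_y = 36
E_yy = 11, F_xy = 11/2, G_xx = 2
Brioschi: K = (det M1 - det M2) / (EG - F^2)^2 with the standard first/second-derivative matrices M1, M2.
M1 = [[-E_yy/2 + F_xy - G_xx/2, E_x/2, F_x - E_y/2], [F_y - G_x/2, E, F], [G_y/2, F, G]] = [[-1, 0, 0], [27/2, 97/16, 27/4], [18, 27/4, 10]]; det M1 = -241/16
M2 = [[0, E_y/2, G_x/2], [E_y/2, E, F], [G_x/2, F, G]] = [[0, 9/4, 3], [9/4, 97/16, 27/4], [3, 27/4, 10]]; det M2 = -225/16
det M1 - det M2 = -1; K = -1 / (241/16)^2 = -256/58081


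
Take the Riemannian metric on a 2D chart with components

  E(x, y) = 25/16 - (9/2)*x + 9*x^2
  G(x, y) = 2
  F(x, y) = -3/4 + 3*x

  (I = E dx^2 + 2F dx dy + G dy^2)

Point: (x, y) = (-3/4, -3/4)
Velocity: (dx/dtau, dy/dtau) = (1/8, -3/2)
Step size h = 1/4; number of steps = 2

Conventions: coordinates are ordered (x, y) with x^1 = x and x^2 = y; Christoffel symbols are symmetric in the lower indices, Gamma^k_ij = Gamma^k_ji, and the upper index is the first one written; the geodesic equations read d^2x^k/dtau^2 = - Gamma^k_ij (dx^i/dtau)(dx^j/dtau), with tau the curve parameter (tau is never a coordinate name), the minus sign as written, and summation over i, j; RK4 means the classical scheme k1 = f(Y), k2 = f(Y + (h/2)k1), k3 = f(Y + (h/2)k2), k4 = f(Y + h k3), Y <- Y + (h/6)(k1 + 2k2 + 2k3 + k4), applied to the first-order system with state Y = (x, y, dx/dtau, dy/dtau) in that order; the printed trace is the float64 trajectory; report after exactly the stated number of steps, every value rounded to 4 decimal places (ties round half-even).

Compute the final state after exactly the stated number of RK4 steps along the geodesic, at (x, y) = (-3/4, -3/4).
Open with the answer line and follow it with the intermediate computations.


Answer: x = -0.6858, y = -1.5006, dx/dtau = 0.1319, dy/dtau = -1.5024

f(Y) = (dx/dtau, dy/dtau, -Gamma^x_ij Y'^i Y'^j, -Gamma^y_ij Y'^i Y'^j) with the Gammas evaluated at the stage position; h = 0.250000; intermediate values shown to 6 dp
step 0: x = -0.7500, y = -0.7500, dx/dtau = 0.1250, dy/dtau = -1.5000
step 1:
  k1: at (x, y) = (-0.750000, -0.750000), (dx/dtau, dy/dtau) = (0.125000, -1.500000); Gamma_xxx = -0.818182, Gamma_xxy = 0.000000, Gamma_xyy = 0.000000, Gamma_yxx = 0.272727, Gamma_yxy = 0.000000, Gamma_yyy = 0.000000; k1 = (0.125000, -1.500000, 0.012784, -0.004261)
  k2: at (x, y) = (-0.734375, -0.937500), (dx/dtau, dy/dtau) = (0.126598, -1.500533); Gamma_xxx = -0.826361, Gamma_xxy = 0.000000, Gamma_xyy = 0.000000, Gamma_yxx = 0.279826, Gamma_yxy = 0.000000, Gamma_yyy = 0.000000; k2 = (0.126598, -1.500533, 0.013244, -0.004485)
  k3: at (x, y) = (-0.734175, -0.937567), (dx/dtau, dy/dtau) = (0.126656, -1.500561); Gamma_xxx = -0.826466, Gamma_xxy = 0.000000, Gamma_xyy = 0.000000, Gamma_yxx = 0.279918, Gamma_yxy = 0.000000, Gamma_yyy = 0.000000; k3 = (0.126656, -1.500561, 0.013258, -0.004490)
  k4: at (x, y) = (-0.718336, -1.125140), (dx/dtau, dy/dtau) = (0.128314, -1.501123); Gamma_xxx = -0.834847, Gamma_xxy = 0.000000, Gamma_xyy = 0.000000, Gamma_yxx = 0.287382, Gamma_yxy = 0.000000, Gamma_yyy = 0.000000; k4 = (0.128314, -1.501123, 0.013745, -0.004732)
  Y <- Y + (h/6)(k1 + 2k2 + 2k3 + k4): x = -0.7183, y = -1.1251, dx/dtau = 0.1283, dy/dtau = -1.5011
step 2:
  k1: at (x, y) = (-0.718341, -1.125138), (dx/dtau, dy/dtau) = (0.128314, -1.501123); Gamma_xxx = -0.834844, Gamma_xxy = 0.000000, Gamma_xyy = 0.000000, Gamma_yxx = 0.287380, Gamma_yxy = 0.000000, Gamma_yyy = 0.000000; k1 = (0.128314, -1.501123, 0.013745, -0.004732)
  k2: at (x, y) = (-0.702302, -1.312778), (dx/dtau, dy/dtau) = (0.130032, -1.501714); Gamma_xxx = -0.843416, Gamma_xxy = 0.000000, Gamma_xyy = 0.000000, Gamma_yxx = 0.295220, Gamma_yxy = 0.000000, Gamma_yyy = 0.000000; k2 = (0.130032, -1.501714, 0.014261, -0.004992)
  k3: at (x, y) = (-0.702087, -1.312852), (dx/dtau, dy/dtau) = (0.130096, -1.501747); Gamma_xxx = -0.843531, Gamma_xxy = 0.000000, Gamma_xyy = 0.000000, Gamma_yxx = 0.295327, Gamma_yxy = 0.000000, Gamma_yyy = 0.000000; k3 = (0.130096, -1.501747, 0.014277, -0.004998)
  k4: at (x, y) = (-0.685817, -1.500575), (dx/dtau, dy/dtau) = (0.131883, -1.502372); Gamma_xxx = -0.852311, Gamma_xxy = 0.000000, Gamma_xyy = 0.000000, Gamma_yxx = 0.303589, Gamma_yxy = 0.000000, Gamma_yyy = 0.000000; k4 = (0.131883, -1.502372, 0.014824, -0.005280)
  Y <- Y + (h/6)(k1 + 2k2 + 2k3 + k4): x = -0.6858, y = -1.5006, dx/dtau = 0.1319, dy/dtau = -1.5024
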